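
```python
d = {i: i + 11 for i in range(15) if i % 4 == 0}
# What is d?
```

{0: 11, 4: 15, 8: 19, 12: 23}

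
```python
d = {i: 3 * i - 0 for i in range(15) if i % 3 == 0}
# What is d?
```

{0: 0, 3: 9, 6: 18, 9: 27, 12: 36}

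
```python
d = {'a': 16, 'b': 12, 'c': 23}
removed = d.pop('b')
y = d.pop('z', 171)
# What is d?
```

After line 1: d = {'a': 16, 'b': 12, 'c': 23}
After line 2 (pop 'b' returns 12): d = {'a': 16, 'c': 23}, removed = 12
After line 3 (pop 'z' missing, returns default 171): d = {'a': 16, 'c': 23}, y = 171

{'a': 16, 'c': 23}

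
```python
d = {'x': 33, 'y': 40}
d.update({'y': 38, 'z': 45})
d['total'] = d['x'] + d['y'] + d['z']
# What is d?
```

After line 1: d = {'x': 33, 'y': 40}
After line 2 (y overwritten, z added): d = {'x': 33, 'y': 38, 'z': 45}
After line 3 (total = 33 + 38 + 45 = 116): d = {'x': 33, 'y': 38, 'z': 45, 'total': 116}

{'x': 33, 'y': 38, 'z': 45, 'total': 116}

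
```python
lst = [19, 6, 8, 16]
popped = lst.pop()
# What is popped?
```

16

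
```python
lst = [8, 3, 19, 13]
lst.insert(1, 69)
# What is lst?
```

[8, 69, 3, 19, 13]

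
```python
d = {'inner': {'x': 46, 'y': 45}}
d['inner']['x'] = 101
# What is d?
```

After line 1: d = {'inner': {'x': 46, 'y': 45}}
After line 2 (inner x overwritten): d = {'inner': {'x': 101, 'y': 45}}

{'inner': {'x': 101, 'y': 45}}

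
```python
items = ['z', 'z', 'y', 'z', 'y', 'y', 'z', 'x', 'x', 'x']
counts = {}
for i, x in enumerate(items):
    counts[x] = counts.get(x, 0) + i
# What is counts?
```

Initial: counts = {}, items = ['z', 'z', 'y', 'z', 'y', 'y', 'z', 'x', 'x', 'x']
i=0, x='z': counts = {'z': 0}
i=1, x='z': counts = {'z': 1}
i=2, x='y': counts = {'z': 1, 'y': 2}
i=3, x='z': counts = {'z': 4, 'y': 2}
i=4, x='y': counts = {'z': 4, 'y': 6}
i=5, x='y': counts = {'z': 4, 'y': 11}
i=6, x='z': counts = {'z': 10, 'y': 11}
i=7, x='x': counts = {'z': 10, 'y': 11, 'x': 7}
i=8, x='x': counts = {'z': 10, 'y': 11, 'x': 15}
i=9, x='x': counts = {'z': 10, 'y': 11, 'x': 24}

{'z': 10, 'y': 11, 'x': 24}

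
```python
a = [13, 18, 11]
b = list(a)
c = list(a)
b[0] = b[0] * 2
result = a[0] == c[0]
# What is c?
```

After line 1: a = [13, 18, 11]
After line 2 (b = list(a), copy): a = [13, 18, 11], b = [13, 18, 11]
After line 3 (c = list(a) is a copy, new object): c = [13, 18, 11]
After line 4 (b[0] = 13 * 2 = 26; only b mutates (copy)): a = [13, 18, 11], b = [26, 18, 11], c = [13, 18, 11]
After line 5 (a[0] = 13, c[0] = 13; result = True)

[13, 18, 11]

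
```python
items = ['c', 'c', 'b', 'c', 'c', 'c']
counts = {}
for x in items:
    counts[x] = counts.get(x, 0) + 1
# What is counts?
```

Initial: counts = {}, items = ['c', 'c', 'b', 'c', 'c', 'c']
See 'c': counts = {'c': 1}
See 'c': counts = {'c': 2}
See 'b': counts = {'c': 2, 'b': 1}
See 'c': counts = {'c': 3, 'b': 1}
See 'c': counts = {'c': 4, 'b': 1}
See 'c': counts = {'c': 5, 'b': 1}

{'c': 5, 'b': 1}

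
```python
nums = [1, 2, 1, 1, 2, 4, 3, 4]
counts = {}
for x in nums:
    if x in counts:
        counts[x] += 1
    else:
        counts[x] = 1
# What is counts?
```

Initial: counts = {}, nums = [1, 2, 1, 1, 2, 4, 3, 4]
See 1: counts = {1: 1}
See 2: counts = {1: 1, 2: 1}
See 1: counts = {1: 2, 2: 1}
See 1: counts = {1: 3, 2: 1}
See 2: counts = {1: 3, 2: 2}
See 4: counts = {1: 3, 2: 2, 4: 1}
See 3: counts = {1: 3, 2: 2, 4: 1, 3: 1}
See 4: counts = {1: 3, 2: 2, 4: 2, 3: 1}

{1: 3, 2: 2, 4: 2, 3: 1}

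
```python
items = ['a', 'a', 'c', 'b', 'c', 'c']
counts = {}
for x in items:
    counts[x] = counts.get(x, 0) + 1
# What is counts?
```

Initial: counts = {}, items = ['a', 'a', 'c', 'b', 'c', 'c']
See 'a': counts = {'a': 1}
See 'a': counts = {'a': 2}
See 'c': counts = {'a': 2, 'c': 1}
See 'b': counts = {'a': 2, 'c': 1, 'b': 1}
See 'c': counts = {'a': 2, 'c': 2, 'b': 1}
See 'c': counts = {'a': 2, 'c': 3, 'b': 1}

{'a': 2, 'c': 3, 'b': 1}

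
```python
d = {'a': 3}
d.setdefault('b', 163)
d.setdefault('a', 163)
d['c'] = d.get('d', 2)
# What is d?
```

After line 1: d = {'a': 3}
After line 2 (setdefault adds 'b'=163): d = {'a': 3, 'b': 163}
After line 3 (setdefault 'a' no-op, already exists): d = {'a': 3, 'b': 163}
After line 4 (get('d', 2) returns default since 'd' not in d): d = {'a': 3, 'b': 163, 'c': 2}

{'a': 3, 'b': 163, 'c': 2}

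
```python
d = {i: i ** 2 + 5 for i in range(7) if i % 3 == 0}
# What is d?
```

{0: 5, 3: 14, 6: 41}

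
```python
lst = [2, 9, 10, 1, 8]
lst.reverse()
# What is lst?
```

[8, 1, 10, 9, 2]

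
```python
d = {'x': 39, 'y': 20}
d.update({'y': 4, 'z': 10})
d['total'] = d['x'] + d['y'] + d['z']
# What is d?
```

After line 1: d = {'x': 39, 'y': 20}
After line 2 (y overwritten, z added): d = {'x': 39, 'y': 4, 'z': 10}
After line 3 (total = 39 + 4 + 10 = 53): d = {'x': 39, 'y': 4, 'z': 10, 'total': 53}

{'x': 39, 'y': 4, 'z': 10, 'total': 53}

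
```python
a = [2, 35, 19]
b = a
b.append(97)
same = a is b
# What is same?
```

After line 1: a = [2, 35, 19]
After line 2 (b = a is an alias, same object): a = [2, 35, 19], b = [2, 35, 19]
After line 3 (b.append mutates the shared list): a = [2, 35, 19, 97], b = [2, 35, 19, 97]
After line 4 (same = a is b; same object -> True): same = True

True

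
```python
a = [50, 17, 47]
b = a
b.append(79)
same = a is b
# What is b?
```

After line 1: a = [50, 17, 47]
After line 2 (b = a is an alias, same object): a = [50, 17, 47], b = [50, 17, 47]
After line 3 (b.append mutates the shared list): a = [50, 17, 47, 79], b = [50, 17, 47, 79]
After line 4 (same = a is b; same object -> True): same = True

[50, 17, 47, 79]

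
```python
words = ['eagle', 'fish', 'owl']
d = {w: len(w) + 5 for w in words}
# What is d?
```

{'eagle': 10, 'fish': 9, 'owl': 8}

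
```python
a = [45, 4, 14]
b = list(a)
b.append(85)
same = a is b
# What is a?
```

After line 1: a = [45, 4, 14]
After line 2 (b = list(a) is a shallow copy, new object): a = [45, 4, 14], b = [45, 4, 14]
After line 3 (append only mutates b): a = [45, 4, 14], b = [45, 4, 14, 85]
After line 4 (same = a is b; different objects -> False): same = False

[45, 4, 14]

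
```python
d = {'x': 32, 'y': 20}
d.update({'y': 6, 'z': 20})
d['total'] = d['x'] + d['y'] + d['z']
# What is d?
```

After line 1: d = {'x': 32, 'y': 20}
After line 2 (y overwritten, z added): d = {'x': 32, 'y': 6, 'z': 20}
After line 3 (total = 32 + 6 + 20 = 58): d = {'x': 32, 'y': 6, 'z': 20, 'total': 58}

{'x': 32, 'y': 6, 'z': 20, 'total': 58}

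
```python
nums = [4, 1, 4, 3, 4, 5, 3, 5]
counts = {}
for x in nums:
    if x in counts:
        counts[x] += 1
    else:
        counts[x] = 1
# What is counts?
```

Initial: counts = {}, nums = [4, 1, 4, 3, 4, 5, 3, 5]
See 4: counts = {4: 1}
See 1: counts = {4: 1, 1: 1}
See 4: counts = {4: 2, 1: 1}
See 3: counts = {4: 2, 1: 1, 3: 1}
See 4: counts = {4: 3, 1: 1, 3: 1}
See 5: counts = {4: 3, 1: 1, 3: 1, 5: 1}
See 3: counts = {4: 3, 1: 1, 3: 2, 5: 1}
See 5: counts = {4: 3, 1: 1, 3: 2, 5: 2}

{4: 3, 1: 1, 3: 2, 5: 2}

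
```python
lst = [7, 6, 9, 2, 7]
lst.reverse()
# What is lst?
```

[7, 2, 9, 6, 7]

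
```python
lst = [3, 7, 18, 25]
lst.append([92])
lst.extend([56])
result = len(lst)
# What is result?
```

After line 1: lst = [3, 7, 18, 25]
After line 2 (append adds [92] as single element): lst = [3, 7, 18, 25, [92]]
After line 3 (extend unpacks [56], adds 56): lst = [3, 7, 18, 25, [92], 56]
After line 4: result = len(lst) = 6

6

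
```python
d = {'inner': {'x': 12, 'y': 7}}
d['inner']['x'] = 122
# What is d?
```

After line 1: d = {'inner': {'x': 12, 'y': 7}}
After line 2 (inner x overwritten): d = {'inner': {'x': 122, 'y': 7}}

{'inner': {'x': 122, 'y': 7}}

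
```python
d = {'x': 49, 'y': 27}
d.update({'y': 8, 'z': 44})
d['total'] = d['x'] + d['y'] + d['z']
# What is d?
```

After line 1: d = {'x': 49, 'y': 27}
After line 2 (y overwritten, z added): d = {'x': 49, 'y': 8, 'z': 44}
After line 3 (total = 49 + 8 + 44 = 101): d = {'x': 49, 'y': 8, 'z': 44, 'total': 101}

{'x': 49, 'y': 8, 'z': 44, 'total': 101}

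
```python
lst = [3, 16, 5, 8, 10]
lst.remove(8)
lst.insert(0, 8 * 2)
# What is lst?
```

After line 1: lst = [3, 16, 5, 8, 10]
After line 2 (remove first 8): lst = [3, 16, 5, 10]
After line 3 (insert 16 at index 0): lst = [16, 3, 16, 5, 10]

[16, 3, 16, 5, 10]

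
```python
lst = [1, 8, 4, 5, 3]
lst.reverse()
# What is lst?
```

[3, 5, 4, 8, 1]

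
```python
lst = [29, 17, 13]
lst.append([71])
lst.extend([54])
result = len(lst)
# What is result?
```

After line 1: lst = [29, 17, 13]
After line 2 (append adds [71] as single element): lst = [29, 17, 13, [71]]
After line 3 (extend unpacks [54], adds 54): lst = [29, 17, 13, [71], 54]
After line 4: result = len(lst) = 5

5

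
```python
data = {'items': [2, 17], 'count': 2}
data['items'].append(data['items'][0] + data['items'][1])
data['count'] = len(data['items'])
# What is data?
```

After line 1: data = {'items': [2, 17], 'count': 2}
After line 2 (append 2 + 17 = 19): data = {'items': [2, 17, 19], 'count': 2}
After line 3 (count = len(items) = 3): data = {'items': [2, 17, 19], 'count': 3}

{'items': [2, 17, 19], 'count': 3}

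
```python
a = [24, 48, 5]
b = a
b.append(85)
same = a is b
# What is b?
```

After line 1: a = [24, 48, 5]
After line 2 (b = a is an alias, same object): a = [24, 48, 5], b = [24, 48, 5]
After line 3 (b.append mutates the shared list): a = [24, 48, 5, 85], b = [24, 48, 5, 85]
After line 4 (same = a is b; same object -> True): same = True

[24, 48, 5, 85]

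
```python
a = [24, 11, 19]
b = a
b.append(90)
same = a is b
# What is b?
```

After line 1: a = [24, 11, 19]
After line 2 (b = a is an alias, same object): a = [24, 11, 19], b = [24, 11, 19]
After line 3 (b.append mutates the shared list): a = [24, 11, 19, 90], b = [24, 11, 19, 90]
After line 4 (same = a is b; same object -> True): same = True

[24, 11, 19, 90]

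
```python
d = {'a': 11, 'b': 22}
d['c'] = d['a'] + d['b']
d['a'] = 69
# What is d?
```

After line 1: d = {'a': 11, 'b': 22}
After line 2 (d['c'] = 11 + 22): d = {'a': 11, 'b': 22, 'c': 33}
After line 3: d = {'a': 69, 'b': 22, 'c': 33}

{'a': 69, 'b': 22, 'c': 33}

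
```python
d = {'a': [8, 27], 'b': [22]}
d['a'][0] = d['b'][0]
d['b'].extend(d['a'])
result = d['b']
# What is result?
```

After line 1: d = {'a': [8, 27], 'b': [22]}
After line 2 (a[0] = b[0] = 22): d = {'a': [22, 27], 'b': [22]}
After line 3 (b.extend(a) appends [22, 27]): d = {'a': [22, 27], 'b': [22, 22, 27]}
After line 4: result = d['b'] = [22, 22, 27]

[22, 22, 27]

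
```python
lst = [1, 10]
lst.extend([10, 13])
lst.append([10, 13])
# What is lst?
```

After line 1: lst = [1, 10]
After line 2 (extend unpacks [10, 13]): lst = [1, 10, 10, 13]
After line 3 (append adds [10, 13] as single element): lst = [1, 10, 10, 13, [10, 13]]

[1, 10, 10, 13, [10, 13]]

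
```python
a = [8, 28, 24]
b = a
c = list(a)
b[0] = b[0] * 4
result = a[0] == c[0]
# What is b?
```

After line 1: a = [8, 28, 24]
After line 2 (b = a, alias): a = [8, 28, 24], b = [8, 28, 24]
After line 3 (c = list(a) is a copy, new object): c = [8, 28, 24]
After line 4 (b[0] = 8 * 4 = 32; mutates shared a/b): a = b = [32, 28, 24], c = [8, 28, 24]
After line 5 (a[0] = 32, c[0] = 8; result = False)

[32, 28, 24]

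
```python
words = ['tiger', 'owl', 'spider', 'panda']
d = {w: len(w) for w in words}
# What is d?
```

{'tiger': 5, 'owl': 3, 'spider': 6, 'panda': 5}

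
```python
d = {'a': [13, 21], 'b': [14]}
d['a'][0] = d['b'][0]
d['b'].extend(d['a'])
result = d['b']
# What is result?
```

After line 1: d = {'a': [13, 21], 'b': [14]}
After line 2 (a[0] = b[0] = 14): d = {'a': [14, 21], 'b': [14]}
After line 3 (b.extend(a) appends [14, 21]): d = {'a': [14, 21], 'b': [14, 14, 21]}
After line 4: result = d['b'] = [14, 14, 21]

[14, 14, 21]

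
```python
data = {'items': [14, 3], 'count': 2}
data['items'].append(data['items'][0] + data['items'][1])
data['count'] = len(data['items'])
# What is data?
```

After line 1: data = {'items': [14, 3], 'count': 2}
After line 2 (append 14 + 3 = 17): data = {'items': [14, 3, 17], 'count': 2}
After line 3 (count = len(items) = 3): data = {'items': [14, 3, 17], 'count': 3}

{'items': [14, 3, 17], 'count': 3}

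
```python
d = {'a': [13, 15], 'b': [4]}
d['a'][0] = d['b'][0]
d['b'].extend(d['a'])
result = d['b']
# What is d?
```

After line 1: d = {'a': [13, 15], 'b': [4]}
After line 2 (a[0] = b[0] = 4): d = {'a': [4, 15], 'b': [4]}
After line 3 (b.extend(a) appends [4, 15]): d = {'a': [4, 15], 'b': [4, 4, 15]}
After line 4: result = d['b'] = [4, 4, 15]

{'a': [4, 15], 'b': [4, 4, 15]}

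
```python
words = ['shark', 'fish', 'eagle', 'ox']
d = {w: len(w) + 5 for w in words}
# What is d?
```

{'shark': 10, 'fish': 9, 'eagle': 10, 'ox': 7}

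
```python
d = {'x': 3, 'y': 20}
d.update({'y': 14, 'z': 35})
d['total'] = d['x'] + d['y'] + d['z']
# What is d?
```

After line 1: d = {'x': 3, 'y': 20}
After line 2 (y overwritten, z added): d = {'x': 3, 'y': 14, 'z': 35}
After line 3 (total = 3 + 14 + 35 = 52): d = {'x': 3, 'y': 14, 'z': 35, 'total': 52}

{'x': 3, 'y': 14, 'z': 35, 'total': 52}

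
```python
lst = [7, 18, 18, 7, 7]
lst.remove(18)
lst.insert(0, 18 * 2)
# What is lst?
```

After line 1: lst = [7, 18, 18, 7, 7]
After line 2 (remove first 18): lst = [7, 18, 7, 7]
After line 3 (insert 36 at index 0): lst = [36, 7, 18, 7, 7]

[36, 7, 18, 7, 7]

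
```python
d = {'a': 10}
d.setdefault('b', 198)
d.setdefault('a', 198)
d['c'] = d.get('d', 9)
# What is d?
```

After line 1: d = {'a': 10}
After line 2 (setdefault adds 'b'=198): d = {'a': 10, 'b': 198}
After line 3 (setdefault 'a' no-op, already exists): d = {'a': 10, 'b': 198}
After line 4 (get('d', 9) returns default since 'd' not in d): d = {'a': 10, 'b': 198, 'c': 9}

{'a': 10, 'b': 198, 'c': 9}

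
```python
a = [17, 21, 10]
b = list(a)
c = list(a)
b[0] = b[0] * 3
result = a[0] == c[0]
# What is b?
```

After line 1: a = [17, 21, 10]
After line 2 (b = list(a), copy): a = [17, 21, 10], b = [17, 21, 10]
After line 3 (c = list(a) is a copy, new object): c = [17, 21, 10]
After line 4 (b[0] = 17 * 3 = 51; only b mutates (copy)): a = [17, 21, 10], b = [51, 21, 10], c = [17, 21, 10]
After line 5 (a[0] = 17, c[0] = 17; result = True)

[51, 21, 10]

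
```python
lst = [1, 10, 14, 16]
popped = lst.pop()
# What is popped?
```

16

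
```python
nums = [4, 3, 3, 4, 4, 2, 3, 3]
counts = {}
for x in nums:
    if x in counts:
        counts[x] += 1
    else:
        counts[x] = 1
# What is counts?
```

Initial: counts = {}, nums = [4, 3, 3, 4, 4, 2, 3, 3]
See 4: counts = {4: 1}
See 3: counts = {4: 1, 3: 1}
See 3: counts = {4: 1, 3: 2}
See 4: counts = {4: 2, 3: 2}
See 4: counts = {4: 3, 3: 2}
See 2: counts = {4: 3, 3: 2, 2: 1}
See 3: counts = {4: 3, 3: 3, 2: 1}
See 3: counts = {4: 3, 3: 4, 2: 1}

{4: 3, 3: 4, 2: 1}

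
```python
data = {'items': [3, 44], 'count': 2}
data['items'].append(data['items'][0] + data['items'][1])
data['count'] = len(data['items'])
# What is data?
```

After line 1: data = {'items': [3, 44], 'count': 2}
After line 2 (append 3 + 44 = 47): data = {'items': [3, 44, 47], 'count': 2}
After line 3 (count = len(items) = 3): data = {'items': [3, 44, 47], 'count': 3}

{'items': [3, 44, 47], 'count': 3}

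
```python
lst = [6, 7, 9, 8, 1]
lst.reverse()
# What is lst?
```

[1, 8, 9, 7, 6]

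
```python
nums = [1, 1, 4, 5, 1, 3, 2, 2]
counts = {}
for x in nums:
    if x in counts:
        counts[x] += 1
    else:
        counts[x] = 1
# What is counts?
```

Initial: counts = {}, nums = [1, 1, 4, 5, 1, 3, 2, 2]
See 1: counts = {1: 1}
See 1: counts = {1: 2}
See 4: counts = {1: 2, 4: 1}
See 5: counts = {1: 2, 4: 1, 5: 1}
See 1: counts = {1: 3, 4: 1, 5: 1}
See 3: counts = {1: 3, 4: 1, 5: 1, 3: 1}
See 2: counts = {1: 3, 4: 1, 5: 1, 3: 1, 2: 1}
See 2: counts = {1: 3, 4: 1, 5: 1, 3: 1, 2: 2}

{1: 3, 4: 1, 5: 1, 3: 1, 2: 2}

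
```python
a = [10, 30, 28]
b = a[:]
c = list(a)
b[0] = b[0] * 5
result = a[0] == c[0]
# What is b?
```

After line 1: a = [10, 30, 28]
After line 2 (b = a[:], copy): a = [10, 30, 28], b = [10, 30, 28]
After line 3 (c = list(a) is a copy, new object): c = [10, 30, 28]
After line 4 (b[0] = 10 * 5 = 50; only b mutates (copy)): a = [10, 30, 28], b = [50, 30, 28], c = [10, 30, 28]
After line 5 (a[0] = 10, c[0] = 10; result = True)

[50, 30, 28]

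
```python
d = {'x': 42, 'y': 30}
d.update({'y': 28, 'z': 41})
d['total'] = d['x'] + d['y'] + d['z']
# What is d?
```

After line 1: d = {'x': 42, 'y': 30}
After line 2 (y overwritten, z added): d = {'x': 42, 'y': 28, 'z': 41}
After line 3 (total = 42 + 28 + 41 = 111): d = {'x': 42, 'y': 28, 'z': 41, 'total': 111}

{'x': 42, 'y': 28, 'z': 41, 'total': 111}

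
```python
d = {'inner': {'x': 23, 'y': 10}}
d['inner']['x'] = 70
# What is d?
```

After line 1: d = {'inner': {'x': 23, 'y': 10}}
After line 2 (inner x overwritten): d = {'inner': {'x': 70, 'y': 10}}

{'inner': {'x': 70, 'y': 10}}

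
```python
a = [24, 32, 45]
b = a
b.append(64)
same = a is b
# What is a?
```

After line 1: a = [24, 32, 45]
After line 2 (b = a is an alias, same object): a = [24, 32, 45], b = [24, 32, 45]
After line 3 (b.append mutates the shared list): a = [24, 32, 45, 64], b = [24, 32, 45, 64]
After line 4 (same = a is b; same object -> True): same = True

[24, 32, 45, 64]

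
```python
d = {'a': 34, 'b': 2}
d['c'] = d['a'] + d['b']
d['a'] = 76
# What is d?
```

After line 1: d = {'a': 34, 'b': 2}
After line 2 (d['c'] = 34 + 2): d = {'a': 34, 'b': 2, 'c': 36}
After line 3: d = {'a': 76, 'b': 2, 'c': 36}

{'a': 76, 'b': 2, 'c': 36}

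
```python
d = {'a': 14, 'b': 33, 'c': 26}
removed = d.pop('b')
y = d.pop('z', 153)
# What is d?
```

After line 1: d = {'a': 14, 'b': 33, 'c': 26}
After line 2 (pop 'b' returns 33): d = {'a': 14, 'c': 26}, removed = 33
After line 3 (pop 'z' missing, returns default 153): d = {'a': 14, 'c': 26}, y = 153

{'a': 14, 'c': 26}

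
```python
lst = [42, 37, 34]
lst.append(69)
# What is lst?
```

[42, 37, 34, 69]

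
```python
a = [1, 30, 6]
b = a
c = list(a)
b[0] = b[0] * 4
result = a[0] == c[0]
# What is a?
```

After line 1: a = [1, 30, 6]
After line 2 (b = a, alias): a = [1, 30, 6], b = [1, 30, 6]
After line 3 (c = list(a) is a copy, new object): c = [1, 30, 6]
After line 4 (b[0] = 1 * 4 = 4; mutates shared a/b): a = b = [4, 30, 6], c = [1, 30, 6]
After line 5 (a[0] = 4, c[0] = 1; result = False)

[4, 30, 6]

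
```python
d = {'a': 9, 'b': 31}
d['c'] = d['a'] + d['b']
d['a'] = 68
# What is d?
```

After line 1: d = {'a': 9, 'b': 31}
After line 2 (d['c'] = 9 + 31): d = {'a': 9, 'b': 31, 'c': 40}
After line 3: d = {'a': 68, 'b': 31, 'c': 40}

{'a': 68, 'b': 31, 'c': 40}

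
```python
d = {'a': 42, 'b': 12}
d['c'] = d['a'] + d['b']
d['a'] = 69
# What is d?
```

After line 1: d = {'a': 42, 'b': 12}
After line 2 (d['c'] = 42 + 12): d = {'a': 42, 'b': 12, 'c': 54}
After line 3: d = {'a': 69, 'b': 12, 'c': 54}

{'a': 69, 'b': 12, 'c': 54}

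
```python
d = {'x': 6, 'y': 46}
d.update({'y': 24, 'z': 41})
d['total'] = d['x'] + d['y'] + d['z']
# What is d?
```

After line 1: d = {'x': 6, 'y': 46}
After line 2 (y overwritten, z added): d = {'x': 6, 'y': 24, 'z': 41}
After line 3 (total = 6 + 24 + 41 = 71): d = {'x': 6, 'y': 24, 'z': 41, 'total': 71}

{'x': 6, 'y': 24, 'z': 41, 'total': 71}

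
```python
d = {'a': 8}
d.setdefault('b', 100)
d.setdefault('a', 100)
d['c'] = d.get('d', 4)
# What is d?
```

After line 1: d = {'a': 8}
After line 2 (setdefault adds 'b'=100): d = {'a': 8, 'b': 100}
After line 3 (setdefault 'a' no-op, already exists): d = {'a': 8, 'b': 100}
After line 4 (get('d', 4) returns default since 'd' not in d): d = {'a': 8, 'b': 100, 'c': 4}

{'a': 8, 'b': 100, 'c': 4}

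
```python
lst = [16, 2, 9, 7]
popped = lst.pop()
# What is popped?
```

7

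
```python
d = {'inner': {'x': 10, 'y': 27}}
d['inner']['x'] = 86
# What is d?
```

After line 1: d = {'inner': {'x': 10, 'y': 27}}
After line 2 (inner x overwritten): d = {'inner': {'x': 86, 'y': 27}}

{'inner': {'x': 86, 'y': 27}}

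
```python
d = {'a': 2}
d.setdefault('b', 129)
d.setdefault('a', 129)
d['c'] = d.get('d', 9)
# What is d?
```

After line 1: d = {'a': 2}
After line 2 (setdefault adds 'b'=129): d = {'a': 2, 'b': 129}
After line 3 (setdefault 'a' no-op, already exists): d = {'a': 2, 'b': 129}
After line 4 (get('d', 9) returns default since 'd' not in d): d = {'a': 2, 'b': 129, 'c': 9}

{'a': 2, 'b': 129, 'c': 9}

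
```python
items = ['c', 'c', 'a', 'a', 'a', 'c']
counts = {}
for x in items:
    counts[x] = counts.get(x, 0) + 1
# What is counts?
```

Initial: counts = {}, items = ['c', 'c', 'a', 'a', 'a', 'c']
See 'c': counts = {'c': 1}
See 'c': counts = {'c': 2}
See 'a': counts = {'c': 2, 'a': 1}
See 'a': counts = {'c': 2, 'a': 2}
See 'a': counts = {'c': 2, 'a': 3}
See 'c': counts = {'c': 3, 'a': 3}

{'c': 3, 'a': 3}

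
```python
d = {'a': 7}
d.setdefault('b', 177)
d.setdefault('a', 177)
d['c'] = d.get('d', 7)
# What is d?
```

After line 1: d = {'a': 7}
After line 2 (setdefault adds 'b'=177): d = {'a': 7, 'b': 177}
After line 3 (setdefault 'a' no-op, already exists): d = {'a': 7, 'b': 177}
After line 4 (get('d', 7) returns default since 'd' not in d): d = {'a': 7, 'b': 177, 'c': 7}

{'a': 7, 'b': 177, 'c': 7}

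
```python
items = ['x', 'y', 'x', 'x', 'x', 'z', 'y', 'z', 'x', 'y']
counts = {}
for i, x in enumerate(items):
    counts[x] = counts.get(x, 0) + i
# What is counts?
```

Initial: counts = {}, items = ['x', 'y', 'x', 'x', 'x', 'z', 'y', 'z', 'x', 'y']
i=0, x='x': counts = {'x': 0}
i=1, x='y': counts = {'x': 0, 'y': 1}
i=2, x='x': counts = {'x': 2, 'y': 1}
i=3, x='x': counts = {'x': 5, 'y': 1}
i=4, x='x': counts = {'x': 9, 'y': 1}
i=5, x='z': counts = {'x': 9, 'y': 1, 'z': 5}
i=6, x='y': counts = {'x': 9, 'y': 7, 'z': 5}
i=7, x='z': counts = {'x': 9, 'y': 7, 'z': 12}
i=8, x='x': counts = {'x': 17, 'y': 7, 'z': 12}
i=9, x='y': counts = {'x': 17, 'y': 16, 'z': 12}

{'x': 17, 'y': 16, 'z': 12}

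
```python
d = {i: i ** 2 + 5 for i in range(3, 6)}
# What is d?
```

{3: 14, 4: 21, 5: 30}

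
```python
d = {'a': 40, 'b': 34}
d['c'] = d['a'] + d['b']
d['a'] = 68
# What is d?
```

After line 1: d = {'a': 40, 'b': 34}
After line 2 (d['c'] = 40 + 34): d = {'a': 40, 'b': 34, 'c': 74}
After line 3: d = {'a': 68, 'b': 34, 'c': 74}

{'a': 68, 'b': 34, 'c': 74}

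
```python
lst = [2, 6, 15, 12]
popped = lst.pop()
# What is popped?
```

12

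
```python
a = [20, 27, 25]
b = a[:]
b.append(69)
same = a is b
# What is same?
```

After line 1: a = [20, 27, 25]
After line 2 (b = a[:] is a shallow copy, new object): a = [20, 27, 25], b = [20, 27, 25]
After line 3 (append only mutates b): a = [20, 27, 25], b = [20, 27, 25, 69]
After line 4 (same = a is b; different objects -> False): same = False

False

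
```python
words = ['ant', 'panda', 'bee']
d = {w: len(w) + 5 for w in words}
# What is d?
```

{'ant': 8, 'panda': 10, 'bee': 8}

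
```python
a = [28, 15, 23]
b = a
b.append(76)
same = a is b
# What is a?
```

After line 1: a = [28, 15, 23]
After line 2 (b = a is an alias, same object): a = [28, 15, 23], b = [28, 15, 23]
After line 3 (b.append mutates the shared list): a = [28, 15, 23, 76], b = [28, 15, 23, 76]
After line 4 (same = a is b; same object -> True): same = True

[28, 15, 23, 76]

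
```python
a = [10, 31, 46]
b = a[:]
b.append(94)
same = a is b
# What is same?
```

After line 1: a = [10, 31, 46]
After line 2 (b = a[:] is a shallow copy, new object): a = [10, 31, 46], b = [10, 31, 46]
After line 3 (append only mutates b): a = [10, 31, 46], b = [10, 31, 46, 94]
After line 4 (same = a is b; different objects -> False): same = False

False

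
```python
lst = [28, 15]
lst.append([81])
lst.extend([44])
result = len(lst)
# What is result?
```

After line 1: lst = [28, 15]
After line 2 (append adds [81] as single element): lst = [28, 15, [81]]
After line 3 (extend unpacks [44], adds 44): lst = [28, 15, [81], 44]
After line 4: result = len(lst) = 4

4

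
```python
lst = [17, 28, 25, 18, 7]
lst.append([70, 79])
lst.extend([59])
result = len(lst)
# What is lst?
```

After line 1: lst = [17, 28, 25, 18, 7]
After line 2 (append adds [70, 79] as single element): lst = [17, 28, 25, 18, 7, [70, 79]]
After line 3 (extend unpacks [59], adds 59): lst = [17, 28, 25, 18, 7, [70, 79], 59]
After line 4: result = len(lst) = 7

[17, 28, 25, 18, 7, [70, 79], 59]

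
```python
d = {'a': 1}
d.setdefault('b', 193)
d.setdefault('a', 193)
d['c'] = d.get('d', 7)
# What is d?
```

After line 1: d = {'a': 1}
After line 2 (setdefault adds 'b'=193): d = {'a': 1, 'b': 193}
After line 3 (setdefault 'a' no-op, already exists): d = {'a': 1, 'b': 193}
After line 4 (get('d', 7) returns default since 'd' not in d): d = {'a': 1, 'b': 193, 'c': 7}

{'a': 1, 'b': 193, 'c': 7}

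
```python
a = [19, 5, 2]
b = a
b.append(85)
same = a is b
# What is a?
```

After line 1: a = [19, 5, 2]
After line 2 (b = a is an alias, same object): a = [19, 5, 2], b = [19, 5, 2]
After line 3 (b.append mutates the shared list): a = [19, 5, 2, 85], b = [19, 5, 2, 85]
After line 4 (same = a is b; same object -> True): same = True

[19, 5, 2, 85]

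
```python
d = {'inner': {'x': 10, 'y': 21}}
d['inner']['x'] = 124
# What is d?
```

After line 1: d = {'inner': {'x': 10, 'y': 21}}
After line 2 (inner x overwritten): d = {'inner': {'x': 124, 'y': 21}}

{'inner': {'x': 124, 'y': 21}}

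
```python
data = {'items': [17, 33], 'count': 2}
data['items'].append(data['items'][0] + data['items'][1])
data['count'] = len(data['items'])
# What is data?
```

After line 1: data = {'items': [17, 33], 'count': 2}
After line 2 (append 17 + 33 = 50): data = {'items': [17, 33, 50], 'count': 2}
After line 3 (count = len(items) = 3): data = {'items': [17, 33, 50], 'count': 3}

{'items': [17, 33, 50], 'count': 3}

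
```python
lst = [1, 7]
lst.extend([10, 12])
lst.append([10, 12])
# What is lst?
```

After line 1: lst = [1, 7]
After line 2 (extend unpacks [10, 12]): lst = [1, 7, 10, 12]
After line 3 (append adds [10, 12] as single element): lst = [1, 7, 10, 12, [10, 12]]

[1, 7, 10, 12, [10, 12]]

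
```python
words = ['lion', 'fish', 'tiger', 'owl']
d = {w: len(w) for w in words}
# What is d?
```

{'lion': 4, 'fish': 4, 'tiger': 5, 'owl': 3}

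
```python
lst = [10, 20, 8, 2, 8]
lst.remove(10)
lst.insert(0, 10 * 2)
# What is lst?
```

After line 1: lst = [10, 20, 8, 2, 8]
After line 2 (remove first 10): lst = [20, 8, 2, 8]
After line 3 (insert 20 at index 0): lst = [20, 20, 8, 2, 8]

[20, 20, 8, 2, 8]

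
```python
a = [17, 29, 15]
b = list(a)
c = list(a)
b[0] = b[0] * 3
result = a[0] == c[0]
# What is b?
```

After line 1: a = [17, 29, 15]
After line 2 (b = list(a), copy): a = [17, 29, 15], b = [17, 29, 15]
After line 3 (c = list(a) is a copy, new object): c = [17, 29, 15]
After line 4 (b[0] = 17 * 3 = 51; only b mutates (copy)): a = [17, 29, 15], b = [51, 29, 15], c = [17, 29, 15]
After line 5 (a[0] = 17, c[0] = 17; result = True)

[51, 29, 15]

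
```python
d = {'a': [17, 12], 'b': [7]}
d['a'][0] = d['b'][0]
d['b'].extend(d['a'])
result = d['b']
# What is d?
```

After line 1: d = {'a': [17, 12], 'b': [7]}
After line 2 (a[0] = b[0] = 7): d = {'a': [7, 12], 'b': [7]}
After line 3 (b.extend(a) appends [7, 12]): d = {'a': [7, 12], 'b': [7, 7, 12]}
After line 4: result = d['b'] = [7, 7, 12]

{'a': [7, 12], 'b': [7, 7, 12]}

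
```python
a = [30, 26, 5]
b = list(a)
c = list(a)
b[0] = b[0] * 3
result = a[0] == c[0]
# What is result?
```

After line 1: a = [30, 26, 5]
After line 2 (b = list(a), copy): a = [30, 26, 5], b = [30, 26, 5]
After line 3 (c = list(a) is a copy, new object): c = [30, 26, 5]
After line 4 (b[0] = 30 * 3 = 90; only b mutates (copy)): a = [30, 26, 5], b = [90, 26, 5], c = [30, 26, 5]
After line 5 (a[0] = 30, c[0] = 30; result = True)

True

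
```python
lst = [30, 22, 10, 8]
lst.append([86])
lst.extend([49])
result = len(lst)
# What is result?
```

After line 1: lst = [30, 22, 10, 8]
After line 2 (append adds [86] as single element): lst = [30, 22, 10, 8, [86]]
After line 3 (extend unpacks [49], adds 49): lst = [30, 22, 10, 8, [86], 49]
After line 4: result = len(lst) = 6

6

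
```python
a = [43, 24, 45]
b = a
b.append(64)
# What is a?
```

After line 1: a = [43, 24, 45]
After line 2 (b = a is an alias, same object): a = [43, 24, 45], b = [43, 24, 45]
After line 3 (b.append mutates the shared list): a = [43, 24, 45, 64], b = [43, 24, 45, 64]

[43, 24, 45, 64]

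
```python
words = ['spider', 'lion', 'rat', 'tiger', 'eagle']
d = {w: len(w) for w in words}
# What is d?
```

{'spider': 6, 'lion': 4, 'rat': 3, 'tiger': 5, 'eagle': 5}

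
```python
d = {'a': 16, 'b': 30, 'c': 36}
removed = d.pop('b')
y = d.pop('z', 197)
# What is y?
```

After line 1: d = {'a': 16, 'b': 30, 'c': 36}
After line 2 (pop 'b' returns 30): d = {'a': 16, 'c': 36}, removed = 30
After line 3 (pop 'z' missing, returns default 197): d = {'a': 16, 'c': 36}, y = 197

197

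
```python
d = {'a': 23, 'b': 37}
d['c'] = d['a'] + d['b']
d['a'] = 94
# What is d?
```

After line 1: d = {'a': 23, 'b': 37}
After line 2 (d['c'] = 23 + 37): d = {'a': 23, 'b': 37, 'c': 60}
After line 3: d = {'a': 94, 'b': 37, 'c': 60}

{'a': 94, 'b': 37, 'c': 60}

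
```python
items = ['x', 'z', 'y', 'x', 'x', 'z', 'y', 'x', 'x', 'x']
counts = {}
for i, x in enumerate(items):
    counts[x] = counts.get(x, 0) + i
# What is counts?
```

Initial: counts = {}, items = ['x', 'z', 'y', 'x', 'x', 'z', 'y', 'x', 'x', 'x']
i=0, x='x': counts = {'x': 0}
i=1, x='z': counts = {'x': 0, 'z': 1}
i=2, x='y': counts = {'x': 0, 'z': 1, 'y': 2}
i=3, x='x': counts = {'x': 3, 'z': 1, 'y': 2}
i=4, x='x': counts = {'x': 7, 'z': 1, 'y': 2}
i=5, x='z': counts = {'x': 7, 'z': 6, 'y': 2}
i=6, x='y': counts = {'x': 7, 'z': 6, 'y': 8}
i=7, x='x': counts = {'x': 14, 'z': 6, 'y': 8}
i=8, x='x': counts = {'x': 22, 'z': 6, 'y': 8}
i=9, x='x': counts = {'x': 31, 'z': 6, 'y': 8}

{'x': 31, 'z': 6, 'y': 8}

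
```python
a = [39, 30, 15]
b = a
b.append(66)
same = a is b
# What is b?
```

After line 1: a = [39, 30, 15]
After line 2 (b = a is an alias, same object): a = [39, 30, 15], b = [39, 30, 15]
After line 3 (b.append mutates the shared list): a = [39, 30, 15, 66], b = [39, 30, 15, 66]
After line 4 (same = a is b; same object -> True): same = True

[39, 30, 15, 66]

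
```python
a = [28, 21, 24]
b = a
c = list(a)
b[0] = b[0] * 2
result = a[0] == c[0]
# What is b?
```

After line 1: a = [28, 21, 24]
After line 2 (b = a, alias): a = [28, 21, 24], b = [28, 21, 24]
After line 3 (c = list(a) is a copy, new object): c = [28, 21, 24]
After line 4 (b[0] = 28 * 2 = 56; mutates shared a/b): a = b = [56, 21, 24], c = [28, 21, 24]
After line 5 (a[0] = 56, c[0] = 28; result = False)

[56, 21, 24]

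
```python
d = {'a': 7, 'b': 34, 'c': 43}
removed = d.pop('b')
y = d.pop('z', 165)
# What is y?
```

After line 1: d = {'a': 7, 'b': 34, 'c': 43}
After line 2 (pop 'b' returns 34): d = {'a': 7, 'c': 43}, removed = 34
After line 3 (pop 'z' missing, returns default 165): d = {'a': 7, 'c': 43}, y = 165

165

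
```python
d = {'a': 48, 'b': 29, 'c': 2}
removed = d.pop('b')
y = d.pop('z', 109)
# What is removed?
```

After line 1: d = {'a': 48, 'b': 29, 'c': 2}
After line 2 (pop 'b' returns 29): d = {'a': 48, 'c': 2}, removed = 29
After line 3 (pop 'z' missing, returns default 109): d = {'a': 48, 'c': 2}, y = 109

29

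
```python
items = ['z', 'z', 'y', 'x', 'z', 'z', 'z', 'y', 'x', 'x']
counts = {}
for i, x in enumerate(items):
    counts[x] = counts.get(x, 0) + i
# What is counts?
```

Initial: counts = {}, items = ['z', 'z', 'y', 'x', 'z', 'z', 'z', 'y', 'x', 'x']
i=0, x='z': counts = {'z': 0}
i=1, x='z': counts = {'z': 1}
i=2, x='y': counts = {'z': 1, 'y': 2}
i=3, x='x': counts = {'z': 1, 'y': 2, 'x': 3}
i=4, x='z': counts = {'z': 5, 'y': 2, 'x': 3}
i=5, x='z': counts = {'z': 10, 'y': 2, 'x': 3}
i=6, x='z': counts = {'z': 16, 'y': 2, 'x': 3}
i=7, x='y': counts = {'z': 16, 'y': 9, 'x': 3}
i=8, x='x': counts = {'z': 16, 'y': 9, 'x': 11}
i=9, x='x': counts = {'z': 16, 'y': 9, 'x': 20}

{'z': 16, 'y': 9, 'x': 20}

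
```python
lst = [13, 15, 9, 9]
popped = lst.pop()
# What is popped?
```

9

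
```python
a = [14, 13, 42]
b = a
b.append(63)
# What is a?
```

After line 1: a = [14, 13, 42]
After line 2 (b = a is an alias, same object): a = [14, 13, 42], b = [14, 13, 42]
After line 3 (b.append mutates the shared list): a = [14, 13, 42, 63], b = [14, 13, 42, 63]

[14, 13, 42, 63]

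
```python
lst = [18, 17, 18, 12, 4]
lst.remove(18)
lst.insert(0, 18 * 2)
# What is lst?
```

After line 1: lst = [18, 17, 18, 12, 4]
After line 2 (remove first 18): lst = [17, 18, 12, 4]
After line 3 (insert 36 at index 0): lst = [36, 17, 18, 12, 4]

[36, 17, 18, 12, 4]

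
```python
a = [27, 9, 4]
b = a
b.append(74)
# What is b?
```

After line 1: a = [27, 9, 4]
After line 2 (b = a is an alias, same object): a = [27, 9, 4], b = [27, 9, 4]
After line 3 (b.append mutates the shared list): a = [27, 9, 4, 74], b = [27, 9, 4, 74]

[27, 9, 4, 74]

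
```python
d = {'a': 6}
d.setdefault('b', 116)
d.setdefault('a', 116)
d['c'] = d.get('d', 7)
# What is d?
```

After line 1: d = {'a': 6}
After line 2 (setdefault adds 'b'=116): d = {'a': 6, 'b': 116}
After line 3 (setdefault 'a' no-op, already exists): d = {'a': 6, 'b': 116}
After line 4 (get('d', 7) returns default since 'd' not in d): d = {'a': 6, 'b': 116, 'c': 7}

{'a': 6, 'b': 116, 'c': 7}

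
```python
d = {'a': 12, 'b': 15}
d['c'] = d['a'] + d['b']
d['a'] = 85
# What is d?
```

After line 1: d = {'a': 12, 'b': 15}
After line 2 (d['c'] = 12 + 15): d = {'a': 12, 'b': 15, 'c': 27}
After line 3: d = {'a': 85, 'b': 15, 'c': 27}

{'a': 85, 'b': 15, 'c': 27}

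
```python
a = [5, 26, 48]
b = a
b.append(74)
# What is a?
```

After line 1: a = [5, 26, 48]
After line 2 (b = a is an alias, same object): a = [5, 26, 48], b = [5, 26, 48]
After line 3 (b.append mutates the shared list): a = [5, 26, 48, 74], b = [5, 26, 48, 74]

[5, 26, 48, 74]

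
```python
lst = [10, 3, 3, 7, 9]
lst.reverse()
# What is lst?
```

[9, 7, 3, 3, 10]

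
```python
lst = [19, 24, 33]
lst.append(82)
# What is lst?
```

[19, 24, 33, 82]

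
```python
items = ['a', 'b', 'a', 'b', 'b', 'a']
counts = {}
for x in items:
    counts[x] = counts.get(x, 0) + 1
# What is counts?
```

Initial: counts = {}, items = ['a', 'b', 'a', 'b', 'b', 'a']
See 'a': counts = {'a': 1}
See 'b': counts = {'a': 1, 'b': 1}
See 'a': counts = {'a': 2, 'b': 1}
See 'b': counts = {'a': 2, 'b': 2}
See 'b': counts = {'a': 2, 'b': 3}
See 'a': counts = {'a': 3, 'b': 3}

{'a': 3, 'b': 3}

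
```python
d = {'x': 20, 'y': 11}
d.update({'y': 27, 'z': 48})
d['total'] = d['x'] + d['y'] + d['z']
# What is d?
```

After line 1: d = {'x': 20, 'y': 11}
After line 2 (y overwritten, z added): d = {'x': 20, 'y': 27, 'z': 48}
After line 3 (total = 20 + 27 + 48 = 95): d = {'x': 20, 'y': 27, 'z': 48, 'total': 95}

{'x': 20, 'y': 27, 'z': 48, 'total': 95}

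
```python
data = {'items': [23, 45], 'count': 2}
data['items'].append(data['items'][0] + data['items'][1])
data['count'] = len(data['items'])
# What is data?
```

After line 1: data = {'items': [23, 45], 'count': 2}
After line 2 (append 23 + 45 = 68): data = {'items': [23, 45, 68], 'count': 2}
After line 3 (count = len(items) = 3): data = {'items': [23, 45, 68], 'count': 3}

{'items': [23, 45, 68], 'count': 3}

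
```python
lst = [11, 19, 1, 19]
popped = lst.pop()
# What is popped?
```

19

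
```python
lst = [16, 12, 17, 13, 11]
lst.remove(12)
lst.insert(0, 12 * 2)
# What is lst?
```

After line 1: lst = [16, 12, 17, 13, 11]
After line 2 (remove first 12): lst = [16, 17, 13, 11]
After line 3 (insert 24 at index 0): lst = [24, 16, 17, 13, 11]

[24, 16, 17, 13, 11]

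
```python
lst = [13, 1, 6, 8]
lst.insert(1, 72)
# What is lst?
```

[13, 72, 1, 6, 8]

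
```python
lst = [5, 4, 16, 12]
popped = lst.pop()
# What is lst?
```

[5, 4, 16]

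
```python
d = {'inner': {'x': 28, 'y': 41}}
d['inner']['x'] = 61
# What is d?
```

After line 1: d = {'inner': {'x': 28, 'y': 41}}
After line 2 (inner x overwritten): d = {'inner': {'x': 61, 'y': 41}}

{'inner': {'x': 61, 'y': 41}}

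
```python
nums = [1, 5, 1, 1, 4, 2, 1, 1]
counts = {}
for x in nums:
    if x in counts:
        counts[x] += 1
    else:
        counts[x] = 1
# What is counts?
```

Initial: counts = {}, nums = [1, 5, 1, 1, 4, 2, 1, 1]
See 1: counts = {1: 1}
See 5: counts = {1: 1, 5: 1}
See 1: counts = {1: 2, 5: 1}
See 1: counts = {1: 3, 5: 1}
See 4: counts = {1: 3, 5: 1, 4: 1}
See 2: counts = {1: 3, 5: 1, 4: 1, 2: 1}
See 1: counts = {1: 4, 5: 1, 4: 1, 2: 1}
See 1: counts = {1: 5, 5: 1, 4: 1, 2: 1}

{1: 5, 5: 1, 4: 1, 2: 1}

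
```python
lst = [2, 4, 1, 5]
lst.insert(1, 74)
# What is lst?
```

[2, 74, 4, 1, 5]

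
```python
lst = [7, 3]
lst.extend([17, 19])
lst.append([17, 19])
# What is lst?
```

After line 1: lst = [7, 3]
After line 2 (extend unpacks [17, 19]): lst = [7, 3, 17, 19]
After line 3 (append adds [17, 19] as single element): lst = [7, 3, 17, 19, [17, 19]]

[7, 3, 17, 19, [17, 19]]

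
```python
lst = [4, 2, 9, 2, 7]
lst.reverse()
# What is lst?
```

[7, 2, 9, 2, 4]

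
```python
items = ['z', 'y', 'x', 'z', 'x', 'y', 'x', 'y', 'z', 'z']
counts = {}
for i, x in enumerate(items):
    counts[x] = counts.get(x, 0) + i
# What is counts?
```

Initial: counts = {}, items = ['z', 'y', 'x', 'z', 'x', 'y', 'x', 'y', 'z', 'z']
i=0, x='z': counts = {'z': 0}
i=1, x='y': counts = {'z': 0, 'y': 1}
i=2, x='x': counts = {'z': 0, 'y': 1, 'x': 2}
i=3, x='z': counts = {'z': 3, 'y': 1, 'x': 2}
i=4, x='x': counts = {'z': 3, 'y': 1, 'x': 6}
i=5, x='y': counts = {'z': 3, 'y': 6, 'x': 6}
i=6, x='x': counts = {'z': 3, 'y': 6, 'x': 12}
i=7, x='y': counts = {'z': 3, 'y': 13, 'x': 12}
i=8, x='z': counts = {'z': 11, 'y': 13, 'x': 12}
i=9, x='z': counts = {'z': 20, 'y': 13, 'x': 12}

{'z': 20, 'y': 13, 'x': 12}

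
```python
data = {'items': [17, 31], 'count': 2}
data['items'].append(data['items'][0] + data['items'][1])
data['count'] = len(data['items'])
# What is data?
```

After line 1: data = {'items': [17, 31], 'count': 2}
After line 2 (append 17 + 31 = 48): data = {'items': [17, 31, 48], 'count': 2}
After line 3 (count = len(items) = 3): data = {'items': [17, 31, 48], 'count': 3}

{'items': [17, 31, 48], 'count': 3}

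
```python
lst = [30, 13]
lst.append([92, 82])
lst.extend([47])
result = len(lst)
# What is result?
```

After line 1: lst = [30, 13]
After line 2 (append adds [92, 82] as single element): lst = [30, 13, [92, 82]]
After line 3 (extend unpacks [47], adds 47): lst = [30, 13, [92, 82], 47]
After line 4: result = len(lst) = 4

4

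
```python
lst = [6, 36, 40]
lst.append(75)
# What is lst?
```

[6, 36, 40, 75]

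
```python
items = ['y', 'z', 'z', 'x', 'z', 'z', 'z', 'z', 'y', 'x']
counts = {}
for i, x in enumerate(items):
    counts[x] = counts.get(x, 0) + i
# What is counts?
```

Initial: counts = {}, items = ['y', 'z', 'z', 'x', 'z', 'z', 'z', 'z', 'y', 'x']
i=0, x='y': counts = {'y': 0}
i=1, x='z': counts = {'y': 0, 'z': 1}
i=2, x='z': counts = {'y': 0, 'z': 3}
i=3, x='x': counts = {'y': 0, 'z': 3, 'x': 3}
i=4, x='z': counts = {'y': 0, 'z': 7, 'x': 3}
i=5, x='z': counts = {'y': 0, 'z': 12, 'x': 3}
i=6, x='z': counts = {'y': 0, 'z': 18, 'x': 3}
i=7, x='z': counts = {'y': 0, 'z': 25, 'x': 3}
i=8, x='y': counts = {'y': 8, 'z': 25, 'x': 3}
i=9, x='x': counts = {'y': 8, 'z': 25, 'x': 12}

{'y': 8, 'z': 25, 'x': 12}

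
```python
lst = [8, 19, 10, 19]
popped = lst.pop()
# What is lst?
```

[8, 19, 10]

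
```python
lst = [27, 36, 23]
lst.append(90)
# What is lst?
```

[27, 36, 23, 90]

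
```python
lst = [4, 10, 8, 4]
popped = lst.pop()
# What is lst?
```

[4, 10, 8]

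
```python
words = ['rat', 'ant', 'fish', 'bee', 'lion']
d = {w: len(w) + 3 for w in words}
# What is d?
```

{'rat': 6, 'ant': 6, 'fish': 7, 'bee': 6, 'lion': 7}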